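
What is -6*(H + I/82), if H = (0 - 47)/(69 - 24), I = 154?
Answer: -3076/615 ≈ -5.0016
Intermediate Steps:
H = -47/45 ≈ -1.0444
-6*(H + I/82) = -6*(-47/45 + 154/82) = -6*(-47/45 + 154*(1/82)) = -6*(-47/45 + 77/41) = -6*1538/1845 = -3076/615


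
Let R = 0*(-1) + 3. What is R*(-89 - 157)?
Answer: -738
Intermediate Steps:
R = 3 (R = 0 + 3 = 3)
R*(-89 - 157) = 3*(-89 - 157) = 3*(-246) = -738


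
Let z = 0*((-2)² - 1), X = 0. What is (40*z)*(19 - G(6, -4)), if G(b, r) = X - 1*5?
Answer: 0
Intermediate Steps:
G(b, r) = -5 (G(b, r) = 0 - 1*5 = 0 - 5 = -5)
z = 0 (z = 0*(4 - 1) = 0*3 = 0)
(40*z)*(19 - G(6, -4)) = (40*0)*(19 - 1*(-5)) = 0*(19 + 5) = 0*24 = 0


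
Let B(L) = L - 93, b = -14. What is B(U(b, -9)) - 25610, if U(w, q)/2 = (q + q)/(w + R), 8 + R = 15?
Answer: -179885/7 ≈ -25698.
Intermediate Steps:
R = 7 (R = -8 + 15 = 7)
U(w, q) = 4*q/(7 + w) (U(w, q) = 2*((q + q)/(w + 7)) = 2*((2*q)/(7 + w)) = 2*(2*q/(7 + w)) = 4*q/(7 + w))
B(L) = -93 + L
B(U(b, -9)) - 25610 = (-93 + 4*(-9)/(7 - 14)) - 25610 = (-93 + 4*(-9)/(-7)) - 25610 = (-93 + 4*(-9)*(-1/7)) - 25610 = (-93 + 36/7) - 25610 = -615/7 - 25610 = -179885/7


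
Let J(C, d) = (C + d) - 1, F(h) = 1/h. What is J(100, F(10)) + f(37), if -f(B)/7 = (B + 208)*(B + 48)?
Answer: -1456759/10 ≈ -1.4568e+5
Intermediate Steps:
f(B) = -7*(48 + B)*(208 + B) (f(B) = -7*(B + 208)*(B + 48) = -7*(208 + B)*(48 + B) = -7*(48 + B)*(208 + B))
J(C, d) = -1 + C + d
J(100, F(10)) + f(37) = (-1 + 100 + 1/10) + (-69888 - 1792*37 - 7*37**2) = (-1 + 100 + 1/10) + (-69888 - 66304 - 7*1369) = 991/10 + (-69888 - 66304 - 9583) = 991/10 - 145775 = -1456759/10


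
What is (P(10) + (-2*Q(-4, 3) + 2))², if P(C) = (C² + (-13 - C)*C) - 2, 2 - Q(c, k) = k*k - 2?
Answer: 14400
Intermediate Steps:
Q(c, k) = 4 - k² (Q(c, k) = 2 - (k*k - 2) = 2 - (k² - 2) = 2 - (-2 + k²) = 2 + (2 - k²) = 4 - k²)
P(C) = -2 + C² + C*(-13 - C) (P(C) = (C² + C*(-13 - C)) - 2 = -2 + C² + C*(-13 - C))
(P(10) + (-2*Q(-4, 3) + 2))² = ((-2 - 13*10) + (-2*(4 - 1*3²) + 2))² = ((-2 - 130) + (-2*(4 - 1*9) + 2))² = (-132 + (-2*(4 - 9) + 2))² = (-132 + (-2*(-5) + 2))² = (-132 + (10 + 2))² = (-132 + 12)² = (-120)² = 14400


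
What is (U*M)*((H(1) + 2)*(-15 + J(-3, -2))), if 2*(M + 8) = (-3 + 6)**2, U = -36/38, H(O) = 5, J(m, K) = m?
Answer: -7938/19 ≈ -417.79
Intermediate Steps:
U = -18/19 (U = -36*1/38 = -18/19 ≈ -0.94737)
M = -7/2 (M = -8 + (-3 + 6)**2/2 = -8 + (1/2)*3**2 = -8 + (1/2)*9 = -8 + 9/2 = -7/2 ≈ -3.5000)
(U*M)*((H(1) + 2)*(-15 + J(-3, -2))) = (-18/19*(-7/2))*((5 + 2)*(-15 - 3)) = 63*(7*(-18))/19 = (63/19)*(-126) = -7938/19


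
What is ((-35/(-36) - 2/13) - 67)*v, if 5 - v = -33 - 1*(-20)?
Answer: -30973/26 ≈ -1191.3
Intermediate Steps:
v = 18 (v = 5 - (-33 - 1*(-20)) = 5 - (-33 + 20) = 5 - 1*(-13) = 5 + 13 = 18)
((-35/(-36) - 2/13) - 67)*v = ((-35/(-36) - 2/13) - 67)*18 = ((-35*(-1/36) - 2*1/13) - 67)*18 = ((35/36 - 2/13) - 67)*18 = (383/468 - 67)*18 = -30973/468*18 = -30973/26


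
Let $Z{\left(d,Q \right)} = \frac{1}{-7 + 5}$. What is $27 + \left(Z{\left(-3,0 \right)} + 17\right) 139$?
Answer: $\frac{4641}{2} \approx 2320.5$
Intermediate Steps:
$Z{\left(d,Q \right)} = - \frac{1}{2}$ ($Z{\left(d,Q \right)} = \frac{1}{-2} = - \frac{1}{2}$)
$27 + \left(Z{\left(-3,0 \right)} + 17\right) 139 = 27 + \left(- \frac{1}{2} + 17\right) 139 = 27 + \frac{33}{2} \cdot 139 = 27 + \frac{4587}{2} = \frac{4641}{2}$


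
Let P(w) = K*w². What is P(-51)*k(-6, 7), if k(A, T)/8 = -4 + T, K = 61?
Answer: 3807864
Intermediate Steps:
P(w) = 61*w²
k(A, T) = -32 + 8*T (k(A, T) = 8*(-4 + T) = -32 + 8*T)
P(-51)*k(-6, 7) = (61*(-51)²)*(-32 + 8*7) = (61*2601)*(-32 + 56) = 158661*24 = 3807864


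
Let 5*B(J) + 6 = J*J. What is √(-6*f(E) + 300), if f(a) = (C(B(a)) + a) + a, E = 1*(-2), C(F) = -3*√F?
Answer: 3*√(900 + 10*I*√10)/5 ≈ 18.003 + 0.31618*I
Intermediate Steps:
B(J) = -6/5 + J²/5 (B(J) = -6/5 + (J*J)/5 = -6/5 + J²/5)
E = -2
f(a) = -3*√(-6/5 + a²/5) + 2*a (f(a) = (-3*√(-6/5 + a²/5) + a) + a = (a - 3*√(-6/5 + a²/5)) + a = -3*√(-6/5 + a²/5) + 2*a)
√(-6*f(E) + 300) = √(-6*(2*(-2) - 3*√(-30 + 5*(-2)²)/5) + 300) = √(-6*(-4 - 3*√(-30 + 5*4)/5) + 300) = √(-6*(-4 - 3*√(-30 + 20)/5) + 300) = √(-6*(-4 - 3*I*√10/5) + 300) = √((24 + 18*I*√10/5) + 300) = √(324 + 18*I*√10/5)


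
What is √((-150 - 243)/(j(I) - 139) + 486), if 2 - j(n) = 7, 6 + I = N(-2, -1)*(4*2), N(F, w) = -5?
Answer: √70377/12 ≈ 22.107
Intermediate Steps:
I = -46 (I = -6 - 20*2 = -6 - 5*8 = -6 - 40 = -46)
j(n) = -5 (j(n) = 2 - 1*7 = 2 - 7 = -5)
√((-150 - 243)/(j(I) - 139) + 486) = √((-150 - 243)/(-5 - 139) + 486) = √(-393/(-144) + 486) = √(-393*(-1/144) + 486) = √(131/48 + 486) = √(23459/48) = √70377/12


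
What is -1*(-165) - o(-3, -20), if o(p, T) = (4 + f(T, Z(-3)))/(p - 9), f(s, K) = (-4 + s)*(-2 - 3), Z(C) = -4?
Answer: 526/3 ≈ 175.33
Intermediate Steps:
f(s, K) = 20 - 5*s (f(s, K) = (-4 + s)*(-5) = 20 - 5*s)
o(p, T) = (24 - 5*T)/(-9 + p) (o(p, T) = (4 + (20 - 5*T))/(p - 9) = (24 - 5*T)/(-9 + p))
-1*(-165) - o(-3, -20) = -1*(-165) - (24 - 5*(-20))/(-9 - 3) = 165 - (24 + 100)/(-12) = 165 - (-1)*124/12 = 165 - 1*(-31/3) = 165 + 31/3 = 526/3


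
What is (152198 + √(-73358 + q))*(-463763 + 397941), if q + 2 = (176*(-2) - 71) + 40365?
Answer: -10017976756 - 460754*I*√682 ≈ -1.0018e+10 - 1.2033e+7*I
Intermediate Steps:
q = 39940 (q = -2 + ((176*(-2) - 71) + 40365) = -2 + ((-352 - 71) + 40365) = -2 + (-423 + 40365) = -2 + 39942 = 39940)
(152198 + √(-73358 + q))*(-463763 + 397941) = (152198 + √(-73358 + 39940))*(-463763 + 397941) = (152198 + √(-33418))*(-65822) = (152198 + 7*I*√682)*(-65822) = -10017976756 - 460754*I*√682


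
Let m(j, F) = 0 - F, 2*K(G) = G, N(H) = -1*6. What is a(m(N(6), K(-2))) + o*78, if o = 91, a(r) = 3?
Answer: 7101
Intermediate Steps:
N(H) = -6
K(G) = G/2
m(j, F) = -F
a(m(N(6), K(-2))) + o*78 = 3 + 91*78 = 3 + 7098 = 7101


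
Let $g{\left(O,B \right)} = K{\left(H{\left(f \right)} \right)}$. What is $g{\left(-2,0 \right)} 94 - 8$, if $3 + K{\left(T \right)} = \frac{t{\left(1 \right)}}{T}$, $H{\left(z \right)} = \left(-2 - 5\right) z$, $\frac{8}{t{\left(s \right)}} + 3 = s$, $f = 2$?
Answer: $- \frac{1842}{7} \approx -263.14$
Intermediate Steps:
$t{\left(s \right)} = \frac{8}{-3 + s}$
$H{\left(z \right)} = - 7 z$
$K{\left(T \right)} = -3 - \frac{4}{T}$ ($K{\left(T \right)} = -3 + \frac{8 \frac{1}{-3 + 1}}{T} = -3 + \frac{8 \frac{1}{-2}}{T} = -3 + \frac{8 \left(- \frac{1}{2}\right)}{T} = -3 - \frac{4}{T}$)
$g{\left(O,B \right)} = - \frac{19}{7}$ ($g{\left(O,B \right)} = -3 - \frac{4}{\left(-7\right) 2} = -3 - \frac{4}{-14} = -3 - - \frac{2}{7} = -3 + \frac{2}{7} = - \frac{19}{7}$)
$g{\left(-2,0 \right)} 94 - 8 = \left(- \frac{19}{7}\right) 94 - 8 = - \frac{1786}{7} - 8 = - \frac{1842}{7}$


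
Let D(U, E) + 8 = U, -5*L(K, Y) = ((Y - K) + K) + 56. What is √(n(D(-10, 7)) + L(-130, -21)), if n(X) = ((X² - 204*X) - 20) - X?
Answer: 3*√443 ≈ 63.143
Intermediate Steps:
L(K, Y) = -56/5 - Y/5 (L(K, Y) = -(((Y - K) + K) + 56)/5 = -(Y + 56)/5 = -(56 + Y)/5 = -56/5 - Y/5)
D(U, E) = -8 + U
n(X) = -20 + X² - 205*X (n(X) = (-20 + X² - 204*X) - X = -20 + X² - 205*X)
√(n(D(-10, 7)) + L(-130, -21)) = √((-20 + (-8 - 10)² - 205*(-8 - 10)) + (-56/5 - ⅕*(-21))) = √((-20 + (-18)² - 205*(-18)) + (-56/5 + 21/5)) = √((-20 + 324 + 3690) - 7) = √(3994 - 7) = √3987 = 3*√443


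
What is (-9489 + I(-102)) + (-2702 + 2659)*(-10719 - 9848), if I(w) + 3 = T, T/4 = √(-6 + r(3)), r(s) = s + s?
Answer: 874889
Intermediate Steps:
r(s) = 2*s
T = 0 (T = 4*√(-6 + 2*3) = 4*√(-6 + 6) = 4*√0 = 4*0 = 0)
I(w) = -3 (I(w) = -3 + 0 = -3)
(-9489 + I(-102)) + (-2702 + 2659)*(-10719 - 9848) = (-9489 - 3) + (-2702 + 2659)*(-10719 - 9848) = -9492 - 43*(-20567) = -9492 + 884381 = 874889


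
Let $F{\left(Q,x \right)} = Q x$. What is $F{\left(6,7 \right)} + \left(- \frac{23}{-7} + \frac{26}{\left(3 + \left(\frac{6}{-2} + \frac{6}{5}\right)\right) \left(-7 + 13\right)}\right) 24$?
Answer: $\frac{4358}{21} \approx 207.52$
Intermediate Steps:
$F{\left(6,7 \right)} + \left(- \frac{23}{-7} + \frac{26}{\left(3 + \left(\frac{6}{-2} + \frac{6}{5}\right)\right) \left(-7 + 13\right)}\right) 24 = 6 \cdot 7 + \left(- \frac{23}{-7} + \frac{26}{\left(3 + \left(\frac{6}{-2} + \frac{6}{5}\right)\right) \left(-7 + 13\right)}\right) 24 = 42 + \left(\left(-23\right) \left(- \frac{1}{7}\right) + \frac{26}{\left(3 + \left(6 \left(- \frac{1}{2}\right) + 6 \cdot \frac{1}{5}\right)\right) 6}\right) 24 = 42 + \left(\frac{23}{7} + \frac{26}{\left(3 + \left(-3 + \frac{6}{5}\right)\right) 6}\right) 24 = 42 + \left(\frac{23}{7} + \frac{26}{\left(3 - \frac{9}{5}\right) 6}\right) 24 = 42 + \left(\frac{23}{7} + \frac{26}{\frac{6}{5} \cdot 6}\right) 24 = 42 + \left(\frac{23}{7} + \frac{26}{\frac{36}{5}}\right) 24 = 42 + \left(\frac{23}{7} + 26 \cdot \frac{5}{36}\right) 24 = 42 + \left(\frac{23}{7} + \frac{65}{18}\right) 24 = 42 + \frac{869}{126} \cdot 24 = 42 + \frac{3476}{21} = \frac{4358}{21}$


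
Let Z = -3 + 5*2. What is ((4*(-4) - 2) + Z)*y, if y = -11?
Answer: 121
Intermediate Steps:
Z = 7 (Z = -3 + 10 = 7)
((4*(-4) - 2) + Z)*y = ((4*(-4) - 2) + 7)*(-11) = ((-16 - 2) + 7)*(-11) = (-18 + 7)*(-11) = -11*(-11) = 121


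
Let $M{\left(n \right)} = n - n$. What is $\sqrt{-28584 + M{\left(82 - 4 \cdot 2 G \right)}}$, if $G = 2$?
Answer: $6 i \sqrt{794} \approx 169.07 i$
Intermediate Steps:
$M{\left(n \right)} = 0$
$\sqrt{-28584 + M{\left(82 - 4 \cdot 2 G \right)}} = \sqrt{-28584 + 0} = \sqrt{-28584} = 6 i \sqrt{794}$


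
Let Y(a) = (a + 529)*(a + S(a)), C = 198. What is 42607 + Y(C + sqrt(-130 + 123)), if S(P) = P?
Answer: 330485 + 1850*I*sqrt(7) ≈ 3.3049e+5 + 4894.6*I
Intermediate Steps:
Y(a) = 2*a*(529 + a) (Y(a) = (a + 529)*(a + a) = (529 + a)*(2*a) = 2*a*(529 + a))
42607 + Y(C + sqrt(-130 + 123)) = 42607 + 2*(198 + sqrt(-130 + 123))*(529 + (198 + sqrt(-130 + 123))) = 42607 + 2*(198 + sqrt(-7))*(529 + (198 + sqrt(-7))) = 42607 + 2*(198 + I*sqrt(7))*(529 + (198 + I*sqrt(7))) = 42607 + 2*(198 + I*sqrt(7))*(727 + I*sqrt(7))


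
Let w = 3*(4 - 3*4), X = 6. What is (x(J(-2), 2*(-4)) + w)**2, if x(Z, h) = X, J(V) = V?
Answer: 324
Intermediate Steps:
x(Z, h) = 6
w = -24 (w = 3*(4 - 12) = 3*(-8) = -24)
(x(J(-2), 2*(-4)) + w)**2 = (6 - 24)**2 = (-18)**2 = 324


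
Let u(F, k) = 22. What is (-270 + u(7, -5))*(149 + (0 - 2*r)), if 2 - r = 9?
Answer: -40424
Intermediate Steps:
r = -7 (r = 2 - 1*9 = 2 - 9 = -7)
(-270 + u(7, -5))*(149 + (0 - 2*r)) = (-270 + 22)*(149 + (0 - 2*(-7))) = -248*(149 + (0 + 14)) = -248*(149 + 14) = -248*163 = -40424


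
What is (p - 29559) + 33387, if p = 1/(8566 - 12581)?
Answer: 15369419/4015 ≈ 3828.0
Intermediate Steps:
p = -1/4015 (p = 1/(-4015) = -1/4015 ≈ -0.00024907)
(p - 29559) + 33387 = (-1/4015 - 29559) + 33387 = -118679386/4015 + 33387 = 15369419/4015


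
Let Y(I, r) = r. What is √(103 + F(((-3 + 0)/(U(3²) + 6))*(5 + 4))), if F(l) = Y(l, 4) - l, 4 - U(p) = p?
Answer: √134 ≈ 11.576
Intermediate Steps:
U(p) = 4 - p
F(l) = 4 - l
√(103 + F(((-3 + 0)/(U(3²) + 6))*(5 + 4))) = √(103 + (4 - (-3 + 0)/((4 - 1*3²) + 6)*(5 + 4))) = √(103 + (4 - (-3/((4 - 1*9) + 6))*9)) = √(103 + (4 - (-3/((4 - 9) + 6))*9)) = √(103 + (4 - (-3/(-5 + 6))*9)) = √(103 + (4 - (-3/1)*9)) = √(103 + (4 - (-3*1)*9)) = √(103 + (4 - (-3)*9)) = √(103 + (4 - 1*(-27))) = √(103 + (4 + 27)) = √(103 + 31) = √134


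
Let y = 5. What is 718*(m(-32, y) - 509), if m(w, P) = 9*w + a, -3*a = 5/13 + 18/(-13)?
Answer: -1716020/3 ≈ -5.7201e+5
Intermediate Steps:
a = ⅓ (a = -(5/13 + 18/(-13))/3 = -(5*(1/13) + 18*(-1/13))/3 = -(5/13 - 18/13)/3 = -⅓*(-1) = ⅓ ≈ 0.33333)
m(w, P) = ⅓ + 9*w (m(w, P) = 9*w + ⅓ = ⅓ + 9*w)
718*(m(-32, y) - 509) = 718*((⅓ + 9*(-32)) - 509) = 718*((⅓ - 288) - 509) = 718*(-863/3 - 509) = 718*(-2390/3) = -1716020/3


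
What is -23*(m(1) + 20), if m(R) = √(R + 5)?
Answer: -460 - 23*√6 ≈ -516.34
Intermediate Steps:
m(R) = √(5 + R)
-23*(m(1) + 20) = -23*(√(5 + 1) + 20) = -23*(√6 + 20) = -23*(20 + √6) = -460 - 23*√6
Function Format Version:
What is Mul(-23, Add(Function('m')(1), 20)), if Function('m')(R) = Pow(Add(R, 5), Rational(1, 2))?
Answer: Add(-460, Mul(-23, Pow(6, Rational(1, 2)))) ≈ -516.34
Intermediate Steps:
Function('m')(R) = Pow(Add(5, R), Rational(1, 2))
Mul(-23, Add(Function('m')(1), 20)) = Mul(-23, Add(Pow(Add(5, 1), Rational(1, 2)), 20)) = Mul(-23, Add(Pow(6, Rational(1, 2)), 20)) = Mul(-23, Add(20, Pow(6, Rational(1, 2)))) = Add(-460, Mul(-23, Pow(6, Rational(1, 2))))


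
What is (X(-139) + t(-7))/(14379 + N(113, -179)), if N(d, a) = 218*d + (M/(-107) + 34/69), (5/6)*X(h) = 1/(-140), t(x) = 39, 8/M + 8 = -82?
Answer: 302267403/302438454290 ≈ 0.00099943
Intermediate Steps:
M = -4/45 (M = 8/(-8 - 82) = 8/(-90) = 8*(-1/90) = -4/45 ≈ -0.088889)
X(h) = -3/350 (X(h) = (6/5)/(-140) = (6/5)*(-1/140) = -3/350)
N(d, a) = 54662/110745 + 218*d (N(d, a) = 218*d + (-4/45/(-107) + 34/69) = 218*d + (-4/45*(-1/107) + 34*(1/69)) = 218*d + (4/4815 + 34/69) = 218*d + 54662/110745 = 54662/110745 + 218*d)
(X(-139) + t(-7))/(14379 + N(113, -179)) = (-3/350 + 39)/(14379 + (54662/110745 + 218*113)) = 13647/(350*(14379 + (54662/110745 + 24634))) = 13647/(350*(14379 + 2728146992/110745)) = 13647/(350*(4320549347/110745)) = (13647/350)*(110745/4320549347) = 302267403/302438454290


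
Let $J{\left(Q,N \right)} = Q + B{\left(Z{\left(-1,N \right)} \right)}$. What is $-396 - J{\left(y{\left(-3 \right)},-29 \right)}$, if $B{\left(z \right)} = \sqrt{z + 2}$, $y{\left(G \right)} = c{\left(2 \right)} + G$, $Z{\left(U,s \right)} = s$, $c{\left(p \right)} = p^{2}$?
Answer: $-397 - 3 i \sqrt{3} \approx -397.0 - 5.1962 i$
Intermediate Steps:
$y{\left(G \right)} = 4 + G$ ($y{\left(G \right)} = 2^{2} + G = 4 + G$)
$B{\left(z \right)} = \sqrt{2 + z}$
$J{\left(Q,N \right)} = Q + \sqrt{2 + N}$
$-396 - J{\left(y{\left(-3 \right)},-29 \right)} = -396 - \left(\left(4 - 3\right) + \sqrt{2 - 29}\right) = -396 - \left(1 + \sqrt{-27}\right) = -396 - \left(1 + 3 i \sqrt{3}\right) = -397 - 3 i \sqrt{3}$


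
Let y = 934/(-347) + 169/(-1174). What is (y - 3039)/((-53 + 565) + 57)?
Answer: -1239176901/231798082 ≈ -5.3459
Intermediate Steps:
y = -1155159/407378 (y = 934*(-1/347) + 169*(-1/1174) = -934/347 - 169/1174 = -1155159/407378 ≈ -2.8356)
(y - 3039)/((-53 + 565) + 57) = (-1155159/407378 - 3039)/((-53 + 565) + 57) = -1239176901/(407378*(512 + 57)) = -1239176901/407378/569 = -1239176901/407378*1/569 = -1239176901/231798082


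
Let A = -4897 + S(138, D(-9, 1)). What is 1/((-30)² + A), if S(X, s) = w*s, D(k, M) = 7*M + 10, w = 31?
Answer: -1/3470 ≈ -0.00028818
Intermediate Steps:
D(k, M) = 10 + 7*M
S(X, s) = 31*s
A = -4370 (A = -4897 + 31*(10 + 7*1) = -4897 + 31*(10 + 7) = -4897 + 31*17 = -4897 + 527 = -4370)
1/((-30)² + A) = 1/((-30)² - 4370) = 1/(900 - 4370) = 1/(-3470) = -1/3470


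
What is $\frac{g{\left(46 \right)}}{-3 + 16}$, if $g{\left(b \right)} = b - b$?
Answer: $0$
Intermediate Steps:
$g{\left(b \right)} = 0$
$\frac{g{\left(46 \right)}}{-3 + 16} = \frac{1}{-3 + 16} \cdot 0 = \frac{1}{13} \cdot 0 = 0$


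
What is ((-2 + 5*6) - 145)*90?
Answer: -10530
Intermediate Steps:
((-2 + 5*6) - 145)*90 = ((-2 + 30) - 145)*90 = (28 - 145)*90 = -117*90 = -10530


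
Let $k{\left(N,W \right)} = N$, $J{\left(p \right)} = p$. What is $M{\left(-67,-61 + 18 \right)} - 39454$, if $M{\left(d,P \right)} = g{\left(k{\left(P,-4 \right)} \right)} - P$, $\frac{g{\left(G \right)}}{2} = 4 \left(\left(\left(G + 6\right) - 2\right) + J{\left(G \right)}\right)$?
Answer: $-40067$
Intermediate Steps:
$g{\left(G \right)} = 32 + 16 G$ ($g{\left(G \right)} = 2 \cdot 4 \left(\left(\left(G + 6\right) - 2\right) + G\right) = 2 \cdot 4 \left(\left(\left(6 + G\right) - 2\right) + G\right) = 2 \cdot 4 \left(\left(4 + G\right) + G\right) = 2 \cdot 4 \left(4 + 2 G\right) = 2 \left(16 + 8 G\right) = 32 + 16 G$)
$M{\left(d,P \right)} = 32 + 15 P$ ($M{\left(d,P \right)} = \left(32 + 16 P\right) - P = 32 + 15 P$)
$M{\left(-67,-61 + 18 \right)} - 39454 = \left(32 + 15 \left(-61 + 18\right)\right) - 39454 = \left(32 + 15 \left(-43\right)\right) - 39454 = \left(32 - 645\right) - 39454 = -613 - 39454 = -40067$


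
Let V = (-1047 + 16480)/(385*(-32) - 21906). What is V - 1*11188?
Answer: -382935921/34226 ≈ -11188.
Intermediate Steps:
V = -15433/34226 (V = 15433/(-12320 - 21906) = 15433/(-34226) = 15433*(-1/34226) = -15433/34226 ≈ -0.45091)
V - 1*11188 = -15433/34226 - 1*11188 = -15433/34226 - 11188 = -382935921/34226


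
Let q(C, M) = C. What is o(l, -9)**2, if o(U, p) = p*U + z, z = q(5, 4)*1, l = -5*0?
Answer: 25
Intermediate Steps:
l = 0
z = 5 (z = 5*1 = 5)
o(U, p) = 5 + U*p (o(U, p) = p*U + 5 = U*p + 5 = 5 + U*p)
o(l, -9)**2 = (5 + 0*(-9))**2 = (5 + 0)**2 = 5**2 = 25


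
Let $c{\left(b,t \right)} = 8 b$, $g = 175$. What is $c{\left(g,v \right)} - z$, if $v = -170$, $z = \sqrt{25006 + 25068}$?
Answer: $1400 - \sqrt{50074} \approx 1176.2$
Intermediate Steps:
$z = \sqrt{50074} \approx 223.77$
$c{\left(g,v \right)} - z = 8 \cdot 175 - \sqrt{50074} = 1400 - \sqrt{50074}$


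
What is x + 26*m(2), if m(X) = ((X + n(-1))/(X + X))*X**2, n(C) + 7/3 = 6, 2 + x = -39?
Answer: 319/3 ≈ 106.33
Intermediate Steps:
x = -41 (x = -2 - 39 = -41)
n(C) = 11/3 (n(C) = -7/3 + 6 = 11/3)
m(X) = X*(11/3 + X)/2 (m(X) = ((X + 11/3)/(X + X))*X**2 = ((11/3 + X)/((2*X)))*X**2 = ((11/3 + X)*(1/(2*X)))*X**2 = ((11/3 + X)/(2*X))*X**2 = X*(11/3 + X)/2)
x + 26*m(2) = -41 + 26*((1/6)*2*(11 + 3*2)) = -41 + 26*((1/6)*2*(11 + 6)) = -41 + 26*((1/6)*2*17) = -41 + 26*(17/3) = -41 + 442/3 = 319/3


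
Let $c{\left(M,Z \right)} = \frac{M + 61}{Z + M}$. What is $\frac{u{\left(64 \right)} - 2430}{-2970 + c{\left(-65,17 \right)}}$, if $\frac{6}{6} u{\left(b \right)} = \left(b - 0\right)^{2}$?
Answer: $- \frac{19992}{35639} \approx -0.56096$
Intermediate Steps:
$u{\left(b \right)} = b^{2}$ ($u{\left(b \right)} = \left(b - 0\right)^{2} = \left(b + 0\right)^{2} = b^{2}$)
$c{\left(M,Z \right)} = \frac{61 + M}{M + Z}$
$\frac{u{\left(64 \right)} - 2430}{-2970 + c{\left(-65,17 \right)}} = \frac{64^{2} - 2430}{-2970 + \frac{61 - 65}{-65 + 17}} = \frac{4096 - 2430}{-2970 + \frac{1}{-48} \left(-4\right)} = \frac{1666}{-2970 - - \frac{1}{12}} = \frac{1666}{-2970 + \frac{1}{12}} = \frac{1666}{- \frac{35639}{12}} = 1666 \left(- \frac{12}{35639}\right) = - \frac{19992}{35639}$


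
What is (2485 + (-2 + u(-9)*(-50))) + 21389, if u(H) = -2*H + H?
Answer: 23422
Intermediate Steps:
u(H) = -H
(2485 + (-2 + u(-9)*(-50))) + 21389 = (2485 + (-2 - 1*(-9)*(-50))) + 21389 = (2485 + (-2 + 9*(-50))) + 21389 = (2485 + (-2 - 450)) + 21389 = (2485 - 452) + 21389 = 2033 + 21389 = 23422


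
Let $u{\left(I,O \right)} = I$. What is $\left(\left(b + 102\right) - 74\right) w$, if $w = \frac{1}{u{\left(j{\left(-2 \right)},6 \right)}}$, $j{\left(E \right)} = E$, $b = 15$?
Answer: $- \frac{43}{2} \approx -21.5$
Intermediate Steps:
$w = - \frac{1}{2}$ ($w = \frac{1}{-2} = - \frac{1}{2} \approx -0.5$)
$\left(\left(b + 102\right) - 74\right) w = \left(\left(15 + 102\right) - 74\right) \left(- \frac{1}{2}\right) = \left(117 - 74\right) \left(- \frac{1}{2}\right) = 43 \left(- \frac{1}{2}\right) = - \frac{43}{2}$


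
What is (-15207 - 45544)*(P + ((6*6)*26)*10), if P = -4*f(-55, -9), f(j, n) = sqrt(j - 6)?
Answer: -568629360 + 243004*I*sqrt(61) ≈ -5.6863e+8 + 1.8979e+6*I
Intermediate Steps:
f(j, n) = sqrt(-6 + j)
P = -4*I*sqrt(61) (P = -4*sqrt(-6 - 55) = -4*I*sqrt(61) ≈ -31.241*I)
(-15207 - 45544)*(P + ((6*6)*26)*10) = (-15207 - 45544)*(-4*I*sqrt(61) + ((6*6)*26)*10) = -60751*(-4*I*sqrt(61) + (36*26)*10) = -60751*(-4*I*sqrt(61) + 936*10) = -60751*(-4*I*sqrt(61) + 9360) = -60751*(9360 - 4*I*sqrt(61)) = -568629360 + 243004*I*sqrt(61)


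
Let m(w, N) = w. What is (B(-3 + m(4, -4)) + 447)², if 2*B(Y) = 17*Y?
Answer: 829921/4 ≈ 2.0748e+5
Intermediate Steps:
B(Y) = 17*Y/2 (B(Y) = (17*Y)/2 = 17*Y/2)
(B(-3 + m(4, -4)) + 447)² = (17*(-3 + 4)/2 + 447)² = ((17/2)*1 + 447)² = (17/2 + 447)² = (911/2)² = 829921/4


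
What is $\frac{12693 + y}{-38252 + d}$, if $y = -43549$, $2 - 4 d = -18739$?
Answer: $\frac{17632}{19181} \approx 0.91924$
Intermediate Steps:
$d = \frac{18741}{4}$ ($d = \frac{1}{2} - - \frac{18739}{4} = \frac{1}{2} + \frac{18739}{4} = \frac{18741}{4} \approx 4685.3$)
$\frac{12693 + y}{-38252 + d} = \frac{12693 - 43549}{-38252 + \frac{18741}{4}} = - \frac{30856}{- \frac{134267}{4}} = \left(-30856\right) \left(- \frac{4}{134267}\right) = \frac{17632}{19181}$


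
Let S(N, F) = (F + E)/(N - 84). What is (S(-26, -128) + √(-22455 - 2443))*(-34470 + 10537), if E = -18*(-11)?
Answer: 167531/11 - 23933*I*√24898 ≈ 15230.0 - 3.7764e+6*I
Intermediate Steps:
E = 198
S(N, F) = (198 + F)/(-84 + N) (S(N, F) = (F + 198)/(N - 84) = (198 + F)/(-84 + N))
(S(-26, -128) + √(-22455 - 2443))*(-34470 + 10537) = ((198 - 128)/(-84 - 26) + √(-22455 - 2443))*(-34470 + 10537) = (70/(-110) + √(-24898))*(-23933) = (-1/110*70 + I*√24898)*(-23933) = (-7/11 + I*√24898)*(-23933) = 167531/11 - 23933*I*√24898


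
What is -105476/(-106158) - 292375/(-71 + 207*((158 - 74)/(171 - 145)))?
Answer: -201336817127/412476909 ≈ -488.12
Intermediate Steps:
-105476/(-106158) - 292375/(-71 + 207*((158 - 74)/(171 - 145))) = -105476*(-1/106158) - 292375/(-71 + 207*(84/26)) = 52738/53079 - 292375/(-71 + 207*(84*(1/26))) = 52738/53079 - 292375/(-71 + 207*(42/13)) = 52738/53079 - 292375/(-71 + 8694/13) = 52738/53079 - 292375/7771/13 = 52738/53079 - 292375*13/7771 = 52738/53079 - 3800875/7771 = -201336817127/412476909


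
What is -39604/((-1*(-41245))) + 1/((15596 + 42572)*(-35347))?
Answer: -81428370420029/84802371888520 ≈ -0.96021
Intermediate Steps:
-39604/((-1*(-41245))) + 1/((15596 + 42572)*(-35347)) = -39604/41245 - 1/35347/58168 = -39604*1/41245 + (1/58168)*(-1/35347) = -39604/41245 - 1/2056064296 = -81428370420029/84802371888520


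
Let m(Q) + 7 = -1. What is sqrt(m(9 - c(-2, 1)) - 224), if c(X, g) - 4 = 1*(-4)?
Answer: 2*I*sqrt(58) ≈ 15.232*I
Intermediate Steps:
c(X, g) = 0 (c(X, g) = 4 + 1*(-4) = 4 - 4 = 0)
m(Q) = -8 (m(Q) = -7 - 1 = -8)
sqrt(m(9 - c(-2, 1)) - 224) = sqrt(-8 - 224) = sqrt(-232) = 2*I*sqrt(58)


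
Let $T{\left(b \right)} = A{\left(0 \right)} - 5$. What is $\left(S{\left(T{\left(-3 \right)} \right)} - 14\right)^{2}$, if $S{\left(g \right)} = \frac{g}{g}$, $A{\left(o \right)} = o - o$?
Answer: $169$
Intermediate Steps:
$A{\left(o \right)} = 0$
$T{\left(b \right)} = -5$ ($T{\left(b \right)} = 0 - 5 = -5$)
$S{\left(g \right)} = 1$
$\left(S{\left(T{\left(-3 \right)} \right)} - 14\right)^{2} = \left(1 - 14\right)^{2} = \left(-13\right)^{2} = 169$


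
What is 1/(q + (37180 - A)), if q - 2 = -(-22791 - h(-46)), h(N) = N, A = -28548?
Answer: 1/88475 ≈ 1.1303e-5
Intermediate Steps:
q = 22747 (q = 2 - (-22791 - 1*(-46)) = 2 - (-22791 + 46) = 2 - 1*(-22745) = 2 + 22745 = 22747)
1/(q + (37180 - A)) = 1/(22747 + (37180 - 1*(-28548))) = 1/(22747 + (37180 + 28548)) = 1/(22747 + 65728) = 1/88475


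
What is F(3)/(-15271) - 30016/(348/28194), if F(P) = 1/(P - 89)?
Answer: -92617743209123/38085874 ≈ -2.4318e+6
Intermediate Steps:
F(P) = 1/(-89 + P)
F(3)/(-15271) - 30016/(348/28194) = 1/((-89 + 3)*(-15271)) - 30016/(348/28194) = -1/15271/(-86) - 30016/(348*(1/28194)) = -1/86*(-1/15271) - 30016/58/4699 = 1/1313306 - 30016*4699/58 = 1/1313306 - 70522592/29 = -92617743209123/38085874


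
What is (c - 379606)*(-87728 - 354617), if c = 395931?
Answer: -7221282125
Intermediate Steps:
(c - 379606)*(-87728 - 354617) = (395931 - 379606)*(-87728 - 354617) = 16325*(-442345) = -7221282125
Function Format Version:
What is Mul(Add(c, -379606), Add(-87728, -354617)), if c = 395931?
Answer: -7221282125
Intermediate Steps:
Mul(Add(c, -379606), Add(-87728, -354617)) = Mul(Add(395931, -379606), Add(-87728, -354617)) = Mul(16325, -442345) = -7221282125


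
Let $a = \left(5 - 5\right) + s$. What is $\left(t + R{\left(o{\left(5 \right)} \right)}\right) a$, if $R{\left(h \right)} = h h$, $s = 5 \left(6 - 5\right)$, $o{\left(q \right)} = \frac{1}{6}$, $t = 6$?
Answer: $\frac{1085}{36} \approx 30.139$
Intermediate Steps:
$o{\left(q \right)} = \frac{1}{6}$
$s = 5$ ($s = 5 \cdot 1 = 5$)
$R{\left(h \right)} = h^{2}$
$a = 5$ ($a = \left(5 - 5\right) + 5 = 0 + 5 = 5$)
$\left(t + R{\left(o{\left(5 \right)} \right)}\right) a = \left(6 + \left(\frac{1}{6}\right)^{2}\right) 5 = \left(6 + \frac{1}{36}\right) 5 = \frac{217}{36} \cdot 5 = \frac{1085}{36}$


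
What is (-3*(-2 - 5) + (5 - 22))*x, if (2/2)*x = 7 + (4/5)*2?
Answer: 172/5 ≈ 34.400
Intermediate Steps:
x = 43/5 (x = 7 + (4/5)*2 = 7 + (4*(⅕))*2 = 7 + (⅘)*2 = 7 + 8/5 = 43/5 ≈ 8.6000)
(-3*(-2 - 5) + (5 - 22))*x = (-3*(-2 - 5) + (5 - 22))*(43/5) = (-3*(-7) - 17)*(43/5) = (21 - 17)*(43/5) = 4*(43/5) = 172/5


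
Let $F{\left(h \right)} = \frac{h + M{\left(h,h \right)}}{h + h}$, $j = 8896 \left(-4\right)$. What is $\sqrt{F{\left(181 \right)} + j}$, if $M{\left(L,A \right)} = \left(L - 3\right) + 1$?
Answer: $\frac{2 i \sqrt{291433711}}{181} \approx 188.63 i$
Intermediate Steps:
$M{\left(L,A \right)} = -2 + L$ ($M{\left(L,A \right)} = \left(-3 + L\right) + 1 = -2 + L$)
$j = -35584$
$F{\left(h \right)} = \frac{-2 + 2 h}{2 h}$ ($F{\left(h \right)} = \frac{h + \left(-2 + h\right)}{h + h} = \frac{-2 + 2 h}{2 h}$)
$\sqrt{F{\left(181 \right)} + j} = \sqrt{\frac{-1 + 181}{181} - 35584} = \sqrt{\frac{1}{181} \cdot 180 - 35584} = \sqrt{\frac{180}{181} - 35584} = \sqrt{- \frac{6440524}{181}} = \frac{2 i \sqrt{291433711}}{181}$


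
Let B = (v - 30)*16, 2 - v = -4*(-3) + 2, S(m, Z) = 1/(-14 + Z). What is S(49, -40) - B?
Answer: 36287/54 ≈ 671.98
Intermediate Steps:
v = -12 (v = 2 - (-4*(-3) + 2) = 2 - (12 + 2) = 2 - 1*14 = 2 - 14 = -12)
B = -672 (B = (-12 - 30)*16 = -42*16 = -672)
S(49, -40) - B = 1/(-14 - 40) - 1*(-672) = 1/(-54) + 672 = -1/54 + 672 = 36287/54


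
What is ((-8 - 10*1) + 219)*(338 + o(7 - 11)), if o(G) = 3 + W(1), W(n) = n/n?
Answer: 68742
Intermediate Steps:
W(n) = 1
o(G) = 4 (o(G) = 3 + 1 = 4)
((-8 - 10*1) + 219)*(338 + o(7 - 11)) = ((-8 - 10*1) + 219)*(338 + 4) = ((-8 - 10) + 219)*342 = (-18 + 219)*342 = 201*342 = 68742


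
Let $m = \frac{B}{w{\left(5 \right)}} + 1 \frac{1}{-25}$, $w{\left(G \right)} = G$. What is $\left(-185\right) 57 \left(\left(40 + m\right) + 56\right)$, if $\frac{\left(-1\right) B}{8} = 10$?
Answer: $- \frac{4215891}{5} \approx -8.4318 \cdot 10^{5}$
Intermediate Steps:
$B = -80$ ($B = \left(-8\right) 10 = -80$)
$m = - \frac{401}{25}$ ($m = - \frac{80}{5} + 1 \frac{1}{-25} = \left(-80\right) \frac{1}{5} + 1 \left(- \frac{1}{25}\right) = -16 - \frac{1}{25} = - \frac{401}{25} \approx -16.04$)
$\left(-185\right) 57 \left(\left(40 + m\right) + 56\right) = \left(-185\right) 57 \left(\left(40 - \frac{401}{25}\right) + 56\right) = - 10545 \left(\frac{599}{25} + 56\right) = \left(-10545\right) \frac{1999}{25} = - \frac{4215891}{5}$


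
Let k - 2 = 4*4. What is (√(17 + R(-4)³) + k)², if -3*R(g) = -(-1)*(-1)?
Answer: 9208/27 + 8*√345 ≈ 489.63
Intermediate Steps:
R(g) = ⅓ (R(g) = -(-1)*(-1*(-1))/3 = -(-1)/3 = -⅓*(-1) = ⅓)
k = 18 (k = 2 + 4*4 = 2 + 16 = 18)
(√(17 + R(-4)³) + k)² = (√(17 + (⅓)³) + 18)² = (√(17 + 1/27) + 18)² = (√(460/27) + 18)² = (2*√345/9 + 18)² = (18 + 2*√345/9)²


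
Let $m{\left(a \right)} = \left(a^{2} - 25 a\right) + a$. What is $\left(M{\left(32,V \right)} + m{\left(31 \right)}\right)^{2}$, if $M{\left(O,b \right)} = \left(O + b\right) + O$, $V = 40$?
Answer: $103041$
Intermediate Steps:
$m{\left(a \right)} = a^{2} - 24 a$
$M{\left(O,b \right)} = b + 2 O$
$\left(M{\left(32,V \right)} + m{\left(31 \right)}\right)^{2} = \left(\left(40 + 2 \cdot 32\right) + 31 \left(-24 + 31\right)\right)^{2} = \left(\left(40 + 64\right) + 31 \cdot 7\right)^{2} = \left(104 + 217\right)^{2} = 321^{2} = 103041$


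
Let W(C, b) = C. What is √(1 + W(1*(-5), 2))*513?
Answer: 1026*I ≈ 1026.0*I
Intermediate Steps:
√(1 + W(1*(-5), 2))*513 = √(1 + 1*(-5))*513 = √(1 - 5)*513 = √(-4)*513 = (2*I)*513 = 1026*I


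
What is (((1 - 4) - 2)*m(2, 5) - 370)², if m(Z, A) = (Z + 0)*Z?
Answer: 152100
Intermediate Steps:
m(Z, A) = Z² (m(Z, A) = Z*Z = Z²)
(((1 - 4) - 2)*m(2, 5) - 370)² = (((1 - 4) - 2)*2² - 370)² = ((-3 - 2)*4 - 370)² = (-5*4 - 370)² = (-20 - 370)² = (-390)² = 152100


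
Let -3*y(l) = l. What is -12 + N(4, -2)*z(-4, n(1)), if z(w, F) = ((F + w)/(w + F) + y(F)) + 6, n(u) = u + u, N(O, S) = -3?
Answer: -31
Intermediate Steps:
y(l) = -l/3
n(u) = 2*u
z(w, F) = 7 - F/3 (z(w, F) = ((F + w)/(w + F) - F/3) + 6 = ((F + w)/(F + w) - F/3) + 6 = (1 - F/3) + 6 = 7 - F/3)
-12 + N(4, -2)*z(-4, n(1)) = -12 - 3*(7 - 2/3) = -12 - 3*(7 - ⅓*2) = -12 - 3*(7 - ⅔) = -12 - 3*19/3 = -12 - 19 = -31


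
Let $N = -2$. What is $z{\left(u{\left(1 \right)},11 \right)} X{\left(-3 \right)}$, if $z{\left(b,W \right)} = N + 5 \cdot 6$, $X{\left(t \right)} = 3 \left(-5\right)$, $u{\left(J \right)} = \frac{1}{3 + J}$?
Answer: $-420$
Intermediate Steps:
$X{\left(t \right)} = -15$
$z{\left(b,W \right)} = 28$ ($z{\left(b,W \right)} = -2 + 5 \cdot 6 = -2 + 30 = 28$)
$z{\left(u{\left(1 \right)},11 \right)} X{\left(-3 \right)} = 28 \left(-15\right) = -420$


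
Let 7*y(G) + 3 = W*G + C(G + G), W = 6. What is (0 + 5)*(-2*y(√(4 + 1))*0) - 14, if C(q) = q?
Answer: -14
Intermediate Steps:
y(G) = -3/7 + 8*G/7 (y(G) = -3/7 + (6*G + (G + G))/7 = -3/7 + (6*G + 2*G)/7 = -3/7 + (8*G)/7 = -3/7 + 8*G/7)
(0 + 5)*(-2*y(√(4 + 1))*0) - 14 = (0 + 5)*(-2*(-3/7 + 8*√(4 + 1)/7)*0) - 14 = 5*(-2*(-3/7 + 8*√5/7)*0) - 14 = 5*((6/7 - 16*√5/7)*0) - 14 = 5*0 - 14 = 0 - 14 = -14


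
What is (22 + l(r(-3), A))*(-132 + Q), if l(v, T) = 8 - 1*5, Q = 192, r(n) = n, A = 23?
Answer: 1500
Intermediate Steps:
l(v, T) = 3 (l(v, T) = 8 - 5 = 3)
(22 + l(r(-3), A))*(-132 + Q) = (22 + 3)*(-132 + 192) = 25*60 = 1500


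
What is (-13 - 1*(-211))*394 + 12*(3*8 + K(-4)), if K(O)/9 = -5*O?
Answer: 80460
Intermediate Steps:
K(O) = -45*O (K(O) = 9*(-5*O) = -45*O)
(-13 - 1*(-211))*394 + 12*(3*8 + K(-4)) = (-13 - 1*(-211))*394 + 12*(3*8 - 45*(-4)) = (-13 + 211)*394 + 12*(24 + 180) = 198*394 + 12*204 = 78012 + 2448 = 80460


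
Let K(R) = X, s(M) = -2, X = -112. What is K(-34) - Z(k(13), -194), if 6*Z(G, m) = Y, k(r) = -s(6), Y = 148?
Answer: -410/3 ≈ -136.67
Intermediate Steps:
K(R) = -112
k(r) = 2 (k(r) = -1*(-2) = 2)
Z(G, m) = 74/3 (Z(G, m) = (1/6)*148 = 74/3)
K(-34) - Z(k(13), -194) = -112 - 1*74/3 = -112 - 74/3 = -410/3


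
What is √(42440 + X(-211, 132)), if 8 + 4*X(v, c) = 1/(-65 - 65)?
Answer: √2868808670/260 ≈ 206.00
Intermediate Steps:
X(v, c) = -1041/520 (X(v, c) = -2 + 1/(4*(-65 - 65)) = -2 + (¼)/(-130) = -2 + (¼)*(-1/130) = -2 - 1/520 = -1041/520)
√(42440 + X(-211, 132)) = √(42440 - 1041/520) = √(22067759/520) = √2868808670/260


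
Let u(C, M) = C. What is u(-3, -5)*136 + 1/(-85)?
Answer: -34681/85 ≈ -408.01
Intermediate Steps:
u(-3, -5)*136 + 1/(-85) = -3*136 + 1/(-85) = -408 - 1/85 = -34681/85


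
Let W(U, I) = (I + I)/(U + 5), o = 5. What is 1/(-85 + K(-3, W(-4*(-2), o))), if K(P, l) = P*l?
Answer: -13/1135 ≈ -0.011454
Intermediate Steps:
W(U, I) = 2*I/(5 + U) (W(U, I) = (2*I)/(5 + U) = 2*I/(5 + U))
1/(-85 + K(-3, W(-4*(-2), o))) = 1/(-85 - 6*5/(5 - 4*(-2))) = 1/(-85 - 6*5/(5 + 8)) = 1/(-85 - 6*5/13) = 1/(-85 - 3*10/13) = 1/(-85 - 30/13) = 1/(-1135/13) = -13/1135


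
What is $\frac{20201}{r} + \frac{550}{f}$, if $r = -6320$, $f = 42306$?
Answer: $- \frac{38688523}{12153360} \approx -3.1834$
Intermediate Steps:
$\frac{20201}{r} + \frac{550}{f} = \frac{20201}{-6320} + \frac{550}{42306} = 20201 \left(- \frac{1}{6320}\right) + 550 \cdot \frac{1}{42306} = - \frac{20201}{6320} + \frac{25}{1923} = - \frac{38688523}{12153360}$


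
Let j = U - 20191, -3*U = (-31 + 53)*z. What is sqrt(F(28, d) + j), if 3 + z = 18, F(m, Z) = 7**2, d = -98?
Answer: 2*I*sqrt(5063) ≈ 142.31*I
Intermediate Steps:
F(m, Z) = 49
z = 15 (z = -3 + 18 = 15)
U = -110 (U = -(-31 + 53)*15/3 = -22*15/3 = -1/3*330 = -110)
j = -20301 (j = -110 - 20191 = -20301)
sqrt(F(28, d) + j) = sqrt(49 - 20301) = sqrt(-20252) = 2*I*sqrt(5063)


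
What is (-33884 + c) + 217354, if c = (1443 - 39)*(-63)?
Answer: 95018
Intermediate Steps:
c = -88452 (c = 1404*(-63) = -88452)
(-33884 + c) + 217354 = (-33884 - 88452) + 217354 = -122336 + 217354 = 95018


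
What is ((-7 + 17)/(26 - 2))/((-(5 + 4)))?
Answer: -5/108 ≈ -0.046296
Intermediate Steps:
((-7 + 17)/(26 - 2))/((-(5 + 4))) = (10/24)/((-1*9)) = (10*(1/24))/(-9) = (5/12)*(-⅑) = -5/108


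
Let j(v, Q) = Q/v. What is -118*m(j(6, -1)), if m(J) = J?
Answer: 59/3 ≈ 19.667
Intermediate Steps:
-118*m(j(6, -1)) = -(-118)/6 = -118*(-1/6) = 59/3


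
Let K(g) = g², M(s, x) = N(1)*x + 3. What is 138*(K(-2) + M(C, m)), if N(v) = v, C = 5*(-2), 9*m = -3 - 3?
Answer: 874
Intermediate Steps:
m = -⅔ (m = (-3 - 3)/9 = (⅑)*(-6) = -⅔ ≈ -0.66667)
C = -10
M(s, x) = 3 + x (M(s, x) = 1*x + 3 = x + 3 = 3 + x)
138*(K(-2) + M(C, m)) = 138*((-2)² + (3 - ⅔)) = 138*(4 + 7/3) = 138*(19/3) = 874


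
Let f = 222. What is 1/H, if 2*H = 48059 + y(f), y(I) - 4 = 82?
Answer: 2/48145 ≈ 4.1541e-5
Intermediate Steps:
y(I) = 86 (y(I) = 4 + 82 = 86)
H = 48145/2 (H = (48059 + 86)/2 = (½)*48145 = 48145/2 ≈ 24073.)
1/H = 1/(48145/2) = 2/48145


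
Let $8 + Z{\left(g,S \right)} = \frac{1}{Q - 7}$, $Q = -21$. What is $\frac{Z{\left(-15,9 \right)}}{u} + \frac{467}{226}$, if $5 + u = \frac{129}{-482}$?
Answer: $\frac{7213708}{2008349} \approx 3.5919$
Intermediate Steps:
$u = - \frac{2539}{482}$ ($u = -5 + \frac{129}{-482} = -5 + 129 \left(- \frac{1}{482}\right) = -5 - \frac{129}{482} = - \frac{2539}{482} \approx -5.2676$)
$Z{\left(g,S \right)} = - \frac{225}{28}$ ($Z{\left(g,S \right)} = -8 + \frac{1}{-21 - 7} = -8 + \frac{1}{-28} = -8 - \frac{1}{28} = - \frac{225}{28}$)
$\frac{Z{\left(-15,9 \right)}}{u} + \frac{467}{226} = - \frac{225}{28 \left(- \frac{2539}{482}\right)} + \frac{467}{226} = \left(- \frac{225}{28}\right) \left(- \frac{482}{2539}\right) + 467 \cdot \frac{1}{226} = \frac{54225}{35546} + \frac{467}{226} = \frac{7213708}{2008349}$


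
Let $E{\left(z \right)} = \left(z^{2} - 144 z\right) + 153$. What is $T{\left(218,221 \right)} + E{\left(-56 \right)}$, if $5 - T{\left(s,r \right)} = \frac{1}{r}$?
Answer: $\frac{2510117}{221} \approx 11358.0$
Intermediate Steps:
$T{\left(s,r \right)} = 5 - \frac{1}{r}$
$E{\left(z \right)} = 153 + z^{2} - 144 z$
$T{\left(218,221 \right)} + E{\left(-56 \right)} = \left(5 - \frac{1}{221}\right) + \left(153 + \left(-56\right)^{2} - -8064\right) = \left(5 - \frac{1}{221}\right) + \left(153 + 3136 + 8064\right) = \left(5 - \frac{1}{221}\right) + 11353 = \frac{1104}{221} + 11353 = \frac{2510117}{221}$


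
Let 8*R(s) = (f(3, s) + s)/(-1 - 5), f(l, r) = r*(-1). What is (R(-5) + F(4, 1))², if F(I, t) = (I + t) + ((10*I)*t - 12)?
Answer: 1089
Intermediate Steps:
f(l, r) = -r
R(s) = 0 (R(s) = ((-s + s)/(-1 - 5))/8 = (0/(-6))/8 = (0*(-⅙))/8 = (⅛)*0 = 0)
F(I, t) = -12 + I + t + 10*I*t (F(I, t) = (I + t) + (10*I*t - 12) = (I + t) + (-12 + 10*I*t) = -12 + I + t + 10*I*t)
(R(-5) + F(4, 1))² = (0 + (-12 + 4 + 1 + 10*4*1))² = (0 + (-12 + 4 + 1 + 40))² = (0 + 33)² = 33² = 1089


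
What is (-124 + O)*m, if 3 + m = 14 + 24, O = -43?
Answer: -5845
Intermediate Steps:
m = 35 (m = -3 + (14 + 24) = -3 + 38 = 35)
(-124 + O)*m = (-124 - 43)*35 = -167*35 = -5845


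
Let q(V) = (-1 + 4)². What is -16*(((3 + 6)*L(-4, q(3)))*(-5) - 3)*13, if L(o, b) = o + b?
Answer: 47424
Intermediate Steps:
q(V) = 9 (q(V) = 3² = 9)
L(o, b) = b + o
-16*(((3 + 6)*L(-4, q(3)))*(-5) - 3)*13 = -16*(((3 + 6)*(9 - 4))*(-5) - 3)*13 = -16*((9*5)*(-5) - 3)*13 = -16*(45*(-5) - 3)*13 = -16*(-225 - 3)*13 = -16*(-228)*13 = 3648*13 = 47424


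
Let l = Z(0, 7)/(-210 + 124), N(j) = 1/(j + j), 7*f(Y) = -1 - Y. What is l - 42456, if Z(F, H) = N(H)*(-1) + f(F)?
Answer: -51117021/1204 ≈ -42456.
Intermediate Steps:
f(Y) = -1/7 - Y/7 (f(Y) = (-1 - Y)/7 = -1/7 - Y/7)
N(j) = 1/(2*j)
Z(F, H) = -1/7 - 1/(2*H) - F/7 (Z(F, H) = (1/(2*H))*(-1) + (-1/7 - F/7) = -1/(2*H) + (-1/7 - F/7) = -1/7 - 1/(2*H) - F/7)
l = 3/1204 (l = ((1/14)*(-7 + 2*7*(-1 - 1*0))/7)/(-210 + 124) = ((1/14)*(1/7)*(-7 + 2*7*(-1 + 0)))/(-86) = ((1/14)*(1/7)*(-7 + 2*7*(-1)))*(-1/86) = ((1/14)*(1/7)*(-7 - 14))*(-1/86) = ((1/14)*(1/7)*(-21))*(-1/86) = -3/14*(-1/86) = 3/1204 ≈ 0.0024917)
l - 42456 = 3/1204 - 42456 = -51117021/1204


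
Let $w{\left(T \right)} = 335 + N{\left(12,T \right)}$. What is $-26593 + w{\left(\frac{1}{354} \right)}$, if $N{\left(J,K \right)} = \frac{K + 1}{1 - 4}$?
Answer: $- \frac{27886351}{1062} \approx -26258.0$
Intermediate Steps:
$N{\left(J,K \right)} = - \frac{1}{3} - \frac{K}{3}$ ($N{\left(J,K \right)} = \frac{1 + K}{-3} = \left(1 + K\right) \left(- \frac{1}{3}\right) = - \frac{1}{3} - \frac{K}{3}$)
$w{\left(T \right)} = \frac{1004}{3} - \frac{T}{3}$ ($w{\left(T \right)} = 335 - \left(\frac{1}{3} + \frac{T}{3}\right) = \frac{1004}{3} - \frac{T}{3}$)
$-26593 + w{\left(\frac{1}{354} \right)} = -26593 + \left(\frac{1004}{3} - \frac{1}{3 \cdot 354}\right) = -26593 + \left(\frac{1004}{3} - \frac{1}{1062}\right) = -26593 + \frac{355415}{1062} = - \frac{27886351}{1062}$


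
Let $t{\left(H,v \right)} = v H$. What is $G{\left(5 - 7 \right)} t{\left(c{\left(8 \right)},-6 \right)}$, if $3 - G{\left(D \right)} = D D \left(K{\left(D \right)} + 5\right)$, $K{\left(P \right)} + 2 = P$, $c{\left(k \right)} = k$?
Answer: $48$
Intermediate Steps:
$K{\left(P \right)} = -2 + P$
$t{\left(H,v \right)} = H v$
$G{\left(D \right)} = 3 - D^{2} \left(3 + D\right)$ ($G{\left(D \right)} = 3 - D D \left(\left(-2 + D\right) + 5\right) = 3 - D^{2} \left(3 + D\right)$)
$G{\left(5 - 7 \right)} t{\left(c{\left(8 \right)},-6 \right)} = \left(3 - \left(5 - 7\right)^{3} - 3 \left(5 - 7\right)^{2}\right) 8 \left(-6\right) = \left(3 - \left(5 - 7\right)^{3} - 3 \left(5 - 7\right)^{2}\right) \left(-48\right) = \left(3 - \left(-2\right)^{3} - 3 \left(-2\right)^{2}\right) \left(-48\right) = \left(3 - -8 - 12\right) \left(-48\right) = \left(3 + 8 - 12\right) \left(-48\right) = \left(-1\right) \left(-48\right) = 48$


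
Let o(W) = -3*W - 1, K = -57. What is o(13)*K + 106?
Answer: 2386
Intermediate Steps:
o(W) = -1 - 3*W
o(13)*K + 106 = (-1 - 3*13)*(-57) + 106 = (-1 - 39)*(-57) + 106 = -40*(-57) + 106 = 2280 + 106 = 2386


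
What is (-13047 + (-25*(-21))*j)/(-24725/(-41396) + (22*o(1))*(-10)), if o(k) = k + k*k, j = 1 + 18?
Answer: 127168512/18189515 ≈ 6.9913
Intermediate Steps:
j = 19
o(k) = k + k²
(-13047 + (-25*(-21))*j)/(-24725/(-41396) + (22*o(1))*(-10)) = (-13047 - 25*(-21)*19)/(-24725/(-41396) + (22*(1*(1 + 1)))*(-10)) = (-13047 + 525*19)/(-24725*(-1/41396) + (22*(1*2))*(-10)) = (-13047 + 9975)/(24725/41396 + (22*2)*(-10)) = -3072/(24725/41396 + 44*(-10)) = -3072/(24725/41396 - 440) = -3072/(-18189515/41396) = -3072*(-41396/18189515) = 127168512/18189515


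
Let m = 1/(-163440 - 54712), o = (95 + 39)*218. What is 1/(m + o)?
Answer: 218152/6372656223 ≈ 3.4233e-5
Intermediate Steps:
o = 29212 (o = 134*218 = 29212)
m = -1/218152 (m = 1/(-218152) = -1/218152 ≈ -4.5840e-6)
1/(m + o) = 1/(-1/218152 + 29212) = 1/(6372656223/218152) = 218152/6372656223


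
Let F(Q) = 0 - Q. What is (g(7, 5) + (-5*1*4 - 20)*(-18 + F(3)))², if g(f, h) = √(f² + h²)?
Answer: (840 + √74)² ≈ 7.2013e+5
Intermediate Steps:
F(Q) = -Q
(g(7, 5) + (-5*1*4 - 20)*(-18 + F(3)))² = (√(7² + 5²) + (-5*1*4 - 20)*(-18 - 1*3))² = (√(49 + 25) + (-5*4 - 20)*(-18 - 3))² = (√74 + (-20 - 20)*(-21))² = (√74 - 40*(-21))² = (√74 + 840)² = (840 + √74)²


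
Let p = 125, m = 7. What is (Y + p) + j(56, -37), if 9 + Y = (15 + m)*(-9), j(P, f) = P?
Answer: -26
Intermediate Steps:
Y = -207 (Y = -9 + (15 + 7)*(-9) = -9 + 22*(-9) = -9 - 198 = -207)
(Y + p) + j(56, -37) = (-207 + 125) + 56 = -82 + 56 = -26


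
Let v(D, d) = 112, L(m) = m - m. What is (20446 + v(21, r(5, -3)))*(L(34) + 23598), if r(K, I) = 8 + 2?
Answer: 485127684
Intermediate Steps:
r(K, I) = 10
L(m) = 0
(20446 + v(21, r(5, -3)))*(L(34) + 23598) = (20446 + 112)*(0 + 23598) = 20558*23598 = 485127684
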